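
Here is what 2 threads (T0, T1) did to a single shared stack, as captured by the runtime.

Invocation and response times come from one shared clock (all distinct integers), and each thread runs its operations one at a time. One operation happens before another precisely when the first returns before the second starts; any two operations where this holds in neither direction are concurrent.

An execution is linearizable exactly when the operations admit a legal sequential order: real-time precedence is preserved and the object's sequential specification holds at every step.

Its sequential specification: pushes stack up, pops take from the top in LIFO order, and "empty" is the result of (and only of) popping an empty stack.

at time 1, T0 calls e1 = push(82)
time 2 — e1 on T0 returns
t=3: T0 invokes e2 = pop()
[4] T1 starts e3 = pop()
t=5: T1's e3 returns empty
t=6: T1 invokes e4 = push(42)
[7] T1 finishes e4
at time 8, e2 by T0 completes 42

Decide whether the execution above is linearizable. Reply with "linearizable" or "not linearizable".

not linearizable

prefix check: 1..7 passes, 1..8 fails once e2's time-8 response joins
checked exhaustively: 3 real-time-consistent orders of 4 completed operations, zero legal stack replays
take e1, e2, e3, e4: step 2 already fails, because e2 pop() → 42 cannot occur there
take e1, e3, e2, e4: step 2 already fails, because e3 pop() → empty cannot occur there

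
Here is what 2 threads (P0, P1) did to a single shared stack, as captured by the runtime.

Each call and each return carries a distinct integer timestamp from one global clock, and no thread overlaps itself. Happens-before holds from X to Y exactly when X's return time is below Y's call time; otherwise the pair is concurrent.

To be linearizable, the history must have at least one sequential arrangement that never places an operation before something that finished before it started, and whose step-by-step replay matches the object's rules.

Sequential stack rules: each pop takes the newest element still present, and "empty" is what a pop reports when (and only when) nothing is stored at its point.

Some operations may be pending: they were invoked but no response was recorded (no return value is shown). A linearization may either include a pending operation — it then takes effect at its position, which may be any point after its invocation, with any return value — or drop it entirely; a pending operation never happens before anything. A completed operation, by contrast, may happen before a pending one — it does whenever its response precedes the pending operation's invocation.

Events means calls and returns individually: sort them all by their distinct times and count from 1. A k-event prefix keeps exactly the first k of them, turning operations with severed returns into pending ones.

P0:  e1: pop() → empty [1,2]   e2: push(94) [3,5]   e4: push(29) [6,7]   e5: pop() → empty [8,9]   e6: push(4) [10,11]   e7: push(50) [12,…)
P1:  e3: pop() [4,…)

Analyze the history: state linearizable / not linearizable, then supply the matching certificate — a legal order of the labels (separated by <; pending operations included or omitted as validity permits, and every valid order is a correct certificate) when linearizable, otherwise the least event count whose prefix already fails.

not linearizable — minimal violating prefix: 9 events

already the first 9 events (up to e5's response at time 9) admit no linearization; the first 8 still do
a single order respects real time; the 4 completed stack operations fail replay along it
no completion choice of the 1 pending operation (e3) rescues it — every subset was tried
one such order, e1, e2, e4, e5 (pending dropped), breaks at step 4 where e5 pop() → empty is illegal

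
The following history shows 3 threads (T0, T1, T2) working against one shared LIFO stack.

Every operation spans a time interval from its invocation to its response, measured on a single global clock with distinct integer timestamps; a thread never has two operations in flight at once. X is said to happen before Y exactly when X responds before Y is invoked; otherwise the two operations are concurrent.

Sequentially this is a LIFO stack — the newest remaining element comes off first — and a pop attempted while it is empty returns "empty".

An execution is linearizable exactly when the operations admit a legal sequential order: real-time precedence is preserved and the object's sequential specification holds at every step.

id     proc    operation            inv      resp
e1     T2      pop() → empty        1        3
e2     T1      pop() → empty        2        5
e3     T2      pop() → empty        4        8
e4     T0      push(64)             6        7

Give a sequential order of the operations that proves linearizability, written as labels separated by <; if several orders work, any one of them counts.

after step 1 (e1 pop() → empty): stack <>
after step 2 (e2 pop() → empty): stack <>
after step 3 (e3 pop() → empty): stack <>
after step 4 (e4 push(64)): stack <64>

e1 < e2 < e3 < e4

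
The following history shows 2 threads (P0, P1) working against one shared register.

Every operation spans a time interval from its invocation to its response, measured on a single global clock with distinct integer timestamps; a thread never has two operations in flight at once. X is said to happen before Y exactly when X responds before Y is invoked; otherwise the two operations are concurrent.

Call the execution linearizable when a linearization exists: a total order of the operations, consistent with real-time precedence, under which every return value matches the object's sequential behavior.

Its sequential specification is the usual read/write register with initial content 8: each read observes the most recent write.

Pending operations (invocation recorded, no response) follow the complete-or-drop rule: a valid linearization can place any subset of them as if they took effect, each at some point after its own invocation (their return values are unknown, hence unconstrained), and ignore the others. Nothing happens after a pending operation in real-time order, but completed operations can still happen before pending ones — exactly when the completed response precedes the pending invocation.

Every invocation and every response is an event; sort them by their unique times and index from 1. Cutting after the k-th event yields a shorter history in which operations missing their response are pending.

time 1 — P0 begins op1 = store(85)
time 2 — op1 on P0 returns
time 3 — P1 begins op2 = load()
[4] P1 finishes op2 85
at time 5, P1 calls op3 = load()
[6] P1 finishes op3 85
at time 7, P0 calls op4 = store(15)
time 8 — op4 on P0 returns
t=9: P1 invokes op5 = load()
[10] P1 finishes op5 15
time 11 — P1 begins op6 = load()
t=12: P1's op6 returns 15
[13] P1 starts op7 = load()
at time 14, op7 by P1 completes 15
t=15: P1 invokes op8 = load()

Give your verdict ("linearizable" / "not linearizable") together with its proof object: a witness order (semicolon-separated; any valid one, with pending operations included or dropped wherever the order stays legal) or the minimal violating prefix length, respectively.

linearizable — witness: op1; op2; op3; op4; op5; op6; op7

step 1: op1 store(85) — value 85
step 2: op2 load() → 85 — value 85
step 3: op3 load() → 85 — value 85
step 4: op4 store(15) — value 15
step 5: op5 load() → 15 — value 15
step 6: op6 load() → 15 — value 15
step 7: op7 load() → 15 — value 15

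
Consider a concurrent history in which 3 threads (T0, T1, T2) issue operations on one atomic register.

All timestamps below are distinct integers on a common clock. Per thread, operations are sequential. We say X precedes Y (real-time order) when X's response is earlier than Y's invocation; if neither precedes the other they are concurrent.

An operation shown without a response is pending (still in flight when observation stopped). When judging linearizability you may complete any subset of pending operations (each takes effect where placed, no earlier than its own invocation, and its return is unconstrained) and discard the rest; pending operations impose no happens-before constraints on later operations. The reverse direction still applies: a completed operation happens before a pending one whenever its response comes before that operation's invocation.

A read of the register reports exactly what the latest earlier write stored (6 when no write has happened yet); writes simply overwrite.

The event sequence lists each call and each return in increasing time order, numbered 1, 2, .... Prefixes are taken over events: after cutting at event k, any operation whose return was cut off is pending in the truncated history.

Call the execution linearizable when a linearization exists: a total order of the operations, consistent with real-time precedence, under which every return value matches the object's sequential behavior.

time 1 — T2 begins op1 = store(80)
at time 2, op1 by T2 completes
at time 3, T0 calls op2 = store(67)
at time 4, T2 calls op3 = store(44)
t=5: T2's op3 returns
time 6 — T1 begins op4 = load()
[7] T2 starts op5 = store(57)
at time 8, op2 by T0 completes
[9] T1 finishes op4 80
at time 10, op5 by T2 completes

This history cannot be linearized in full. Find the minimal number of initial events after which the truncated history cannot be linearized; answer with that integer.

9

events 1..8 are linearizable; a witness order is op1, op2, op3:
after step 1 (op1 store(80)): value 80
after step 2 (op2 store(67)): value 67
after step 3 (op3 store(44)): value 44
once event 9 joins (op4's response, time 9), exhaustive search finds no witness
completion choices over the 1 pending operation (op5) were checked; none helps
for example op1, op2, op3, op4 (pending dropped) fails at step 4: op4 load() → 80 is not legal there
for example op1, op3, op2, op4 (pending dropped) fails at step 4: op4 load() → 80 is not legal there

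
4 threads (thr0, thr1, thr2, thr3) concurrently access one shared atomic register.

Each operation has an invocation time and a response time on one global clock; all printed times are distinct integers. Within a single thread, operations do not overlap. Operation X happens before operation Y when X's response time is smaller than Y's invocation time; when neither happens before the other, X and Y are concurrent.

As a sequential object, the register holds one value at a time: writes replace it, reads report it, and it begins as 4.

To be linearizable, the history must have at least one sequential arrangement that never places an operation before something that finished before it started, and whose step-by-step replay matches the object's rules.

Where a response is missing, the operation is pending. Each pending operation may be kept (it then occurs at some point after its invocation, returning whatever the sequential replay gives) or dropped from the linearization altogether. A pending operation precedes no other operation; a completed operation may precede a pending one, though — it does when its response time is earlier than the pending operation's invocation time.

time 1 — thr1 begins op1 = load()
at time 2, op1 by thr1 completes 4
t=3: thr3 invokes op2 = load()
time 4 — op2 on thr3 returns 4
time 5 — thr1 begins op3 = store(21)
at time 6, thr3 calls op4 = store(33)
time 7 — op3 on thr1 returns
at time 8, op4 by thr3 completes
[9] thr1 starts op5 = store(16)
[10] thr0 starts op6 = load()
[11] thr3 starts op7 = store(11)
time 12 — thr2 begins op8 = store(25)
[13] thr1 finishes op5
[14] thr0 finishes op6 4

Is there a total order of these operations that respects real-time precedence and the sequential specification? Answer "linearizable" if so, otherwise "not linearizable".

through event 13 a valid linearization exists; event 14 (op6 responding at time 14) ends that
6 completed operations, 4 real-time-consistent orders — every atomic register replay fails
include/drop combinations of the 2 pending operations (op7, op8) were all tried; none helps
sample order op1, op2, op3, op4, op5, op6 (pending dropped) stalls at step 6 — op6 load() → 4 has no legal effect
sample order op1, op2, op3, op4, op6, op5 (pending dropped) stalls at step 5 — op6 load() → 4 has no legal effect

not linearizable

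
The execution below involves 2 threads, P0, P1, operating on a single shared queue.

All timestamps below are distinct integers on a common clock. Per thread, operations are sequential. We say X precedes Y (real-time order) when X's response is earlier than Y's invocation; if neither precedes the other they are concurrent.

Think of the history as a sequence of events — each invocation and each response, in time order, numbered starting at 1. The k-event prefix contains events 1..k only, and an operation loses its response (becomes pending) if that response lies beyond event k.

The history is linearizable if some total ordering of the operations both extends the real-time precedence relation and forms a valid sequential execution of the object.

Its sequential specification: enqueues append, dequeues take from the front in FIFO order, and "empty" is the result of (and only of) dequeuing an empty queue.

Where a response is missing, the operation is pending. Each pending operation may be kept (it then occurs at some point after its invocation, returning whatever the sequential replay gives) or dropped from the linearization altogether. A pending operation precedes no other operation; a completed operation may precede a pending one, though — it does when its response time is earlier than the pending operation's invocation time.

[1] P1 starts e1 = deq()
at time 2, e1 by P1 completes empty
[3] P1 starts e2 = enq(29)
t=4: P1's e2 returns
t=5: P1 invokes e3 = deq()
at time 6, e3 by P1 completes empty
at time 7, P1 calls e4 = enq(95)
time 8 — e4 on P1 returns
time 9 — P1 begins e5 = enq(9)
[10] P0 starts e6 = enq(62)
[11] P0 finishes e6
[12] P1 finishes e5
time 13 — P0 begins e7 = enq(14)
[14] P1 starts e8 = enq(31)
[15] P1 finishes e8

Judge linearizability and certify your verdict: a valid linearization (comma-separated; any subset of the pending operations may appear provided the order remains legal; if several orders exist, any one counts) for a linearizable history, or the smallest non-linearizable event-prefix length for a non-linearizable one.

not linearizable — minimal violating prefix: 6 events

events 1..5 are fine; event 6 — the response of e3 at time 6 — makes the prefix non-linearizable
the sole real-time-consistent order of 3 completed operations fails the queue replay
e.g. e1, e2, e3: illegal at step 3, since e3 deq() → empty cannot apply there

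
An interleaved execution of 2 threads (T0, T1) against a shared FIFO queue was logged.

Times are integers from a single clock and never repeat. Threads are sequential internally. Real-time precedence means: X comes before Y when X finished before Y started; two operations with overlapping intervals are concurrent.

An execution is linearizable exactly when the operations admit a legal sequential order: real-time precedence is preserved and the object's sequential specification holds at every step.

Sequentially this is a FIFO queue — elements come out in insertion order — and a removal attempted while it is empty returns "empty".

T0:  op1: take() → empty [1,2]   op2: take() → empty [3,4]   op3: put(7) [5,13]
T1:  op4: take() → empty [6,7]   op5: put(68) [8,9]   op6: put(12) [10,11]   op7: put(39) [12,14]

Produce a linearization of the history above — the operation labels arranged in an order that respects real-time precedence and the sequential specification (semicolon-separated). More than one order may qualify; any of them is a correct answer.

op1; op2; op4; op3; op5; op6; op7

after step 1 (op1 take() → empty): queue <>
after step 2 (op2 take() → empty): queue <>
after step 3 (op4 take() → empty): queue <>
after step 4 (op3 put(7)): queue <7>
after step 5 (op5 put(68)): queue <7,68>
after step 6 (op6 put(12)): queue <7,68,12>
after step 7 (op7 put(39)): queue <7,68,12,39>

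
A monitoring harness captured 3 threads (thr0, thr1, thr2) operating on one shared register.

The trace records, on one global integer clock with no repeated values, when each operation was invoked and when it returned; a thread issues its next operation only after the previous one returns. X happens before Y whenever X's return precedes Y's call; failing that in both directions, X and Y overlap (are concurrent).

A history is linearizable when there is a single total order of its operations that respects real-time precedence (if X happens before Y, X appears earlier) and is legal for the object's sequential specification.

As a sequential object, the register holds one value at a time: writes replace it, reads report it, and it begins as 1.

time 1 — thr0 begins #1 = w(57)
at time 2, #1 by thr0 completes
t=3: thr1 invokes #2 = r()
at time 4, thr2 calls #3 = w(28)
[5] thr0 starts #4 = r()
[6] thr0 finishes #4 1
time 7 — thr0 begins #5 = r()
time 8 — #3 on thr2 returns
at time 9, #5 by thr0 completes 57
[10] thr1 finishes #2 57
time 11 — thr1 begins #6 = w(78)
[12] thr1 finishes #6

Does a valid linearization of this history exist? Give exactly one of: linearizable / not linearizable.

already the first 6 events (up to #4's response at time 6) admit no linearization; the first 5 still do
the completed operations (2 total) allow one real-time order; the register replay rejects it
no escape via the 2 pending operations (#2, #3): every completion choice fails
take #1, #4 (pending dropped): step 2 already fails, because #4 r() → 1 cannot occur there

not linearizable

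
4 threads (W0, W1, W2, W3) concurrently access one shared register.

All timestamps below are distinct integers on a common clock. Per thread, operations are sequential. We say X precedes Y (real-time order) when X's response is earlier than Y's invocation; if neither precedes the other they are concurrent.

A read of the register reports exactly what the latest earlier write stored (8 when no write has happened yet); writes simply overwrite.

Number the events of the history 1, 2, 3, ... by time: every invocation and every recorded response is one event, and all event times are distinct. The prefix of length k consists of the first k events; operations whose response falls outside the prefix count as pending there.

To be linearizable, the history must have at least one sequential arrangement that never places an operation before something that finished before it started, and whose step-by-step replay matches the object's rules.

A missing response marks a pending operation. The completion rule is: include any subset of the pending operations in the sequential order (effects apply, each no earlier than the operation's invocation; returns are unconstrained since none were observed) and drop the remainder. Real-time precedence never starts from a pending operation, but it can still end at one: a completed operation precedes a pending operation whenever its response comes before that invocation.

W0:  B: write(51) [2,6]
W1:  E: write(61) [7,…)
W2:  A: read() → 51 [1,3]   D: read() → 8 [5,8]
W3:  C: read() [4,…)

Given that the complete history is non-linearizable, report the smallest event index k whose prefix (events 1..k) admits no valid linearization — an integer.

events 1..7 are linearizable; a witness order is B, A:
1. B write(51), leaving value 51
2. A read() → 51, leaving value 51
once event 8 joins (D's response, time 8), exhaustive search finds no witness
no completion choice of the 2 pending operations (C, E) rescues it — every subset was tried
take A, B, D (pending dropped): step 1 already fails, because A read() → 51 cannot occur there
take A, D, B (pending dropped): step 1 already fails, because A read() → 51 cannot occur there

8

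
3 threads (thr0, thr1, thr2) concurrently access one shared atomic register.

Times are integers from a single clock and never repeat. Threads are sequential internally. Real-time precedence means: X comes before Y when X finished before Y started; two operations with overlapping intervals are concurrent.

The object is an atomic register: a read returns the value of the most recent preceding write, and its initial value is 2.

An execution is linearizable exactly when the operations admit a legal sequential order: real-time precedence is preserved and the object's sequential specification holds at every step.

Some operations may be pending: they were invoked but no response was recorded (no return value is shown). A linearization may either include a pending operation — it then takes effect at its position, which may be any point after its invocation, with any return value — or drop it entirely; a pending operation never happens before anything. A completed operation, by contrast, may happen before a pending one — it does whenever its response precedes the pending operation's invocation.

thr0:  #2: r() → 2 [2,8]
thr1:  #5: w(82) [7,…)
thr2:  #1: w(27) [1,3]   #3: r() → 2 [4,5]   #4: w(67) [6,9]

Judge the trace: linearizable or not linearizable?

through event 4 a valid linearization exists; event 5 (#3 responding at time 5) ends that
a single order respects real time; the 2 completed atomic register operations fail replay along it
no escape via the 1 pending operation (#2): every completion choice fails
one such order, #1, #3 (pending dropped), breaks at step 2 where #3 r() → 2 is illegal

not linearizable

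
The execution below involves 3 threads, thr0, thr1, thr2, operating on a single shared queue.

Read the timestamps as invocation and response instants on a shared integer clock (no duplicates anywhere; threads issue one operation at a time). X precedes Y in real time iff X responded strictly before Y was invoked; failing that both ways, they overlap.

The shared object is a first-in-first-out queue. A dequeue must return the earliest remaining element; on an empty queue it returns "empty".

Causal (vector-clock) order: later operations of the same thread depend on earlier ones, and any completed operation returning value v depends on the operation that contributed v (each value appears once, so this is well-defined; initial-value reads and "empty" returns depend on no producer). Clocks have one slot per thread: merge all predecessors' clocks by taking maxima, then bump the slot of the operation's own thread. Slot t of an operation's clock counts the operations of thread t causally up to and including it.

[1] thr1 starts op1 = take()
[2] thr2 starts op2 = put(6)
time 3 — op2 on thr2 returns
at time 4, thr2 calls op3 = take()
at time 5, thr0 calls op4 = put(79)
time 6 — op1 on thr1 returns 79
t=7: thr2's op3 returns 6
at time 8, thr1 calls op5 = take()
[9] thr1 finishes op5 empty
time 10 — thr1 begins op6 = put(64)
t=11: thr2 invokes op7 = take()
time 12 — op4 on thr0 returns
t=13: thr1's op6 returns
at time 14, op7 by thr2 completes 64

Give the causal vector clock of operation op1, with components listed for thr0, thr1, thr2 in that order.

(1, 1, 0)

op2 (invocation 2): nothing precedes it; thr2's component alone gives (0, 0, 1)
op4 (invocation 5): nothing precedes it; thr0's component alone gives (1, 0, 0)
VC(op3, invoked at 4): max of VC(op2)=(0, 0, 1), then +1 on thread thr2 → (0, 0, 2)
VC(op1, invoked at 1): max of VC(op4)=(1, 0, 0), then +1 on thread thr1 → (1, 1, 0)
VC(op5, invoked at 8): max of VC(op1)=(1, 1, 0), then +1 on thread thr1 → (1, 2, 0)
VC(op6, invoked at 10): max of VC(op5)=(1, 2, 0), then +1 on thread thr1 → (1, 3, 0)
VC(op7, invoked at 11): max of VC(op3)=(0, 0, 2), VC(op6)=(1, 3, 0), then +1 on thread thr2 → (1, 3, 3)
target: VC(op1) = (1, 1, 0)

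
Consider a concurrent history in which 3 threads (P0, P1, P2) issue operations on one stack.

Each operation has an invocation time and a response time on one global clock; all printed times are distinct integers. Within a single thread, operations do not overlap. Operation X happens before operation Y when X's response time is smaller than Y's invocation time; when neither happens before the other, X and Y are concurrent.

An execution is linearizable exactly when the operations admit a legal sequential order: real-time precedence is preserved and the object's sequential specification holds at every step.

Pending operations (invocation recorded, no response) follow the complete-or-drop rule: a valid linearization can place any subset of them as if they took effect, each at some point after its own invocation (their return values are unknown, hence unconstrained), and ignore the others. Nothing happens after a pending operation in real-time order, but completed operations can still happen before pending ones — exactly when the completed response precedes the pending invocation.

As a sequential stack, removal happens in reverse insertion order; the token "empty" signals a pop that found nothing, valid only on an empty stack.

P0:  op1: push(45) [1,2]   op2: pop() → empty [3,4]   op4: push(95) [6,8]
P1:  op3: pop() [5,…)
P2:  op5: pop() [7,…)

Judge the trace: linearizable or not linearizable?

events 1..3 are fine; event 4 — the response of op2 at time 4 — makes the prefix non-linearizable
the sole real-time-consistent order of 2 completed operations fails the stack replay
for example op1, op2 fails at step 2: op2 pop() → empty is not legal there

not linearizable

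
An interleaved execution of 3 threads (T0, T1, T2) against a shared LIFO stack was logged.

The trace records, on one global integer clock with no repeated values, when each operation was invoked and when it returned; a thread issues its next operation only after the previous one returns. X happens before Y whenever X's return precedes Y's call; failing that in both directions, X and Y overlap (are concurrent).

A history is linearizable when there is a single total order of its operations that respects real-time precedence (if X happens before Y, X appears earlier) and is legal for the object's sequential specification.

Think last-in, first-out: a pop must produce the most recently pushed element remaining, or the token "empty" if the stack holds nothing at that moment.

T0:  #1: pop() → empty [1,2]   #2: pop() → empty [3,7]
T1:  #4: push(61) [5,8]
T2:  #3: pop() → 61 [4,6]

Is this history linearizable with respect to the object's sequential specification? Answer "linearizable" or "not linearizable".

witness order: #1, #2, #4, #3
after step 1 (#1 pop() → empty): stack <>
after step 2 (#2 pop() → empty): stack <>
after step 3 (#4 push(61)): stack <61>
after step 4 (#3 pop() → 61): stack <>

linearizable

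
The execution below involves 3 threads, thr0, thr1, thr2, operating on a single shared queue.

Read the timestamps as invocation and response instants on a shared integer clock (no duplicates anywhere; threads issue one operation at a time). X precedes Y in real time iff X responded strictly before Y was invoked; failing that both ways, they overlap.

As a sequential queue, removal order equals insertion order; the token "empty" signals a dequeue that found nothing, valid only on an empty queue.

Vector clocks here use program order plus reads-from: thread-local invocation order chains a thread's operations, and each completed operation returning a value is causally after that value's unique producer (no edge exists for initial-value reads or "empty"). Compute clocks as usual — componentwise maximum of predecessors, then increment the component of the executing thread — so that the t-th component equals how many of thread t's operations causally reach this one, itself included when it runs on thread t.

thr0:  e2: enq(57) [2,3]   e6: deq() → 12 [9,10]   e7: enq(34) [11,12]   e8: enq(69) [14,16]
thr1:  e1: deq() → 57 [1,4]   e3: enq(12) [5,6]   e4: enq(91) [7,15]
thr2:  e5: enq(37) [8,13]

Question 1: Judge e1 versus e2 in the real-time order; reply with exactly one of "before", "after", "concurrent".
concurrent

e1 spans [1,4], e2 spans [2,3]
the intervals overlap in both directions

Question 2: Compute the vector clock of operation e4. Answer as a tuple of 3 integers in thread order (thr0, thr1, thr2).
(1, 3, 0)

e5, invoked 8, has no incoming edges; only thr2's bump applies → (0, 0, 1)
e2, invoked 2, has no incoming edges; only thr0's bump applies → (1, 0, 0)
merge at e1 (invoked 1): VC(e2)=(1, 0, 0), own-thread bump on thr1 → (1, 1, 0)
merge at e3 (invoked 5): VC(e1)=(1, 1, 0), own-thread bump on thr1 → (1, 2, 0)
merge at e4 (invoked 7): VC(e3)=(1, 2, 0), own-thread bump on thr1 → (1, 3, 0)
merge at e6 (invoked 9): VC(e2)=(1, 0, 0), VC(e3)=(1, 2, 0), own-thread bump on thr0 → (2, 2, 0)
merge at e7 (invoked 11): VC(e6)=(2, 2, 0), own-thread bump on thr0 → (3, 2, 0)
merge at e8 (invoked 14): VC(e7)=(3, 2, 0), own-thread bump on thr0 → (4, 2, 0)
target: VC(e4) = (1, 3, 0)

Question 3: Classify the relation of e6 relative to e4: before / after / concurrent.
concurrent

e6 spans [9,10], e4 spans [7,15]
the intervals overlap in both directions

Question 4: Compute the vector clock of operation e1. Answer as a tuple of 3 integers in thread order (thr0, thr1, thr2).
(1, 1, 0)

root op e5, invoked 8: fresh clock plus thr2's own tick → (0, 0, 1)
root op e2, invoked 2: fresh clock plus thr0's own tick → (1, 0, 0)
from VC(e2)=(1, 0, 0), e1 (invoked 1) maxes components and bumps thr1 → (1, 1, 0)
from VC(e1)=(1, 1, 0), e3 (invoked 5) maxes components and bumps thr1 → (1, 2, 0)
from VC(e3)=(1, 2, 0), e4 (invoked 7) maxes components and bumps thr1 → (1, 3, 0)
from VC(e2)=(1, 0, 0), VC(e3)=(1, 2, 0), e6 (invoked 9) maxes components and bumps thr0 → (2, 2, 0)
from VC(e6)=(2, 2, 0), e7 (invoked 11) maxes components and bumps thr0 → (3, 2, 0)
from VC(e7)=(3, 2, 0), e8 (invoked 14) maxes components and bumps thr0 → (4, 2, 0)
target: VC(e1) = (1, 1, 0)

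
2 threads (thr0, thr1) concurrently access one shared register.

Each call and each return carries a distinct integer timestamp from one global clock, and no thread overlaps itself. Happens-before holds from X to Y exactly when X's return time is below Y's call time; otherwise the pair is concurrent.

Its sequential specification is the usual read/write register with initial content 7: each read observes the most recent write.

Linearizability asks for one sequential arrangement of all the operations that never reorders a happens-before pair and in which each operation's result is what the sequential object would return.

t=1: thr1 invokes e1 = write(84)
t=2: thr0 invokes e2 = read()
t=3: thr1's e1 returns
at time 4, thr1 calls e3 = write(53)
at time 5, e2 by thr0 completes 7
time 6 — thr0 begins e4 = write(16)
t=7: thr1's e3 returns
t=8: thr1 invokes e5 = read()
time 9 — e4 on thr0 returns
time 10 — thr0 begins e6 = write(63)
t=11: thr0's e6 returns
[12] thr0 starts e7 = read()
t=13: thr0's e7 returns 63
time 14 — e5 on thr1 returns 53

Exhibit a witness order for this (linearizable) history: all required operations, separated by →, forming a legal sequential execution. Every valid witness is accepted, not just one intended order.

1. e2 read() → 7, leaving value 7
2. e1 write(84), leaving value 84
3. e3 write(53), leaving value 53
4. e5 read() → 53, leaving value 53
5. e4 write(16), leaving value 16
6. e6 write(63), leaving value 63
7. e7 read() → 63, leaving value 63

e2 → e1 → e3 → e5 → e4 → e6 → e7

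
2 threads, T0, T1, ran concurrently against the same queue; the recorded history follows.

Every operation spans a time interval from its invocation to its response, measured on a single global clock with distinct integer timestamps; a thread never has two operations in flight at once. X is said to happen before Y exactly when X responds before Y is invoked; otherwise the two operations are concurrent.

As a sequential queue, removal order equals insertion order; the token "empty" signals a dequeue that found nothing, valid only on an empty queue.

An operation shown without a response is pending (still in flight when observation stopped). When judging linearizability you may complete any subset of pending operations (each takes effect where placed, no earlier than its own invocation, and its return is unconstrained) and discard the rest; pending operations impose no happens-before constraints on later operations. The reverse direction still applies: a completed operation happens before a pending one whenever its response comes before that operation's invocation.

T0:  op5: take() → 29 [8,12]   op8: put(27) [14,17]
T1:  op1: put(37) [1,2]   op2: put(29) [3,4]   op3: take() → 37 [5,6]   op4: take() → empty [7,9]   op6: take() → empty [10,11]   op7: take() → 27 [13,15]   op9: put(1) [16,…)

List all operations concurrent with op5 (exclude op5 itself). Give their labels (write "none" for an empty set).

op4, op6

op5 spans [8,12]; an op avoiding the whole window 8..12 is ordered, any other is concurrent
op1 [1,2]: before
op2 [3,4]: before
op3 [5,6]: before
op4 [7,9]: concurrent
op6 [10,11]: concurrent
op7 [13,15]: after
op8 [14,17]: after
op9 [16,…): after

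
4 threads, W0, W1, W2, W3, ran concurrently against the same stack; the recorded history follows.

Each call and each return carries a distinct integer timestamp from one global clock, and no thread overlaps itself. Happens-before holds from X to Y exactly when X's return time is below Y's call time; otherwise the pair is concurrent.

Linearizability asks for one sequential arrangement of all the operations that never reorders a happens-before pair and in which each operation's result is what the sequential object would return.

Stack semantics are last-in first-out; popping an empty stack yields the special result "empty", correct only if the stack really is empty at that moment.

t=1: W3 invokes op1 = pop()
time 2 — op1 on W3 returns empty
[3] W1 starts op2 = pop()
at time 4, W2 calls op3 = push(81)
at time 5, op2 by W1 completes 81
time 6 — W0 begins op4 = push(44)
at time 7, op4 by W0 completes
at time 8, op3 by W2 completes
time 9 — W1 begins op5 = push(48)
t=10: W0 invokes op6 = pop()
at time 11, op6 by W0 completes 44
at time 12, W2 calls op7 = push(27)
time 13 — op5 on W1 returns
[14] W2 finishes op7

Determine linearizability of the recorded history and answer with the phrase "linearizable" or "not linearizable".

linearizable

witness order: op1, op3, op2, op4, op6, op5, op7
after step 1 (op1 pop() → empty): stack <>
after step 2 (op3 push(81)): stack <81>
after step 3 (op2 pop() → 81): stack <>
after step 4 (op4 push(44)): stack <44>
after step 5 (op6 pop() → 44): stack <>
after step 6 (op5 push(48)): stack <48>
after step 7 (op7 push(27)): stack <48,27>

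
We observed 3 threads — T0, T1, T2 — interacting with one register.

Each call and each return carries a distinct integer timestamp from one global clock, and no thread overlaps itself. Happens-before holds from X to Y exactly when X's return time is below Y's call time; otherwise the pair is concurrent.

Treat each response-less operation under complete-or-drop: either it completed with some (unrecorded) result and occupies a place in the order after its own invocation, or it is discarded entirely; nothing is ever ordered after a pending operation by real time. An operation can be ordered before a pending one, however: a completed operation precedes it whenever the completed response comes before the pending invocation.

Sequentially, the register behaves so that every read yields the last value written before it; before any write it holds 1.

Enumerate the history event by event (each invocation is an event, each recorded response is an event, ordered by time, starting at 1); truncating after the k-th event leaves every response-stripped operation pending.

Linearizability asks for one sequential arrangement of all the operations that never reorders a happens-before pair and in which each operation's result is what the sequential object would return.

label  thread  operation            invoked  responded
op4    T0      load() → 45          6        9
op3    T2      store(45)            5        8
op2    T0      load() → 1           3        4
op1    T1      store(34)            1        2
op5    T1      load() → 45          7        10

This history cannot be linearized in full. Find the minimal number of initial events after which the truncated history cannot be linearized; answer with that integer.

a valid linearization of events 1..3 exists, for instance op1:
step 1: op1 store(34) — value 34
adding event 4 (op2 responds at 4) leaves no legal real-time order
for example op1, op2 fails at step 2: op2 load() → 1 is not legal there

4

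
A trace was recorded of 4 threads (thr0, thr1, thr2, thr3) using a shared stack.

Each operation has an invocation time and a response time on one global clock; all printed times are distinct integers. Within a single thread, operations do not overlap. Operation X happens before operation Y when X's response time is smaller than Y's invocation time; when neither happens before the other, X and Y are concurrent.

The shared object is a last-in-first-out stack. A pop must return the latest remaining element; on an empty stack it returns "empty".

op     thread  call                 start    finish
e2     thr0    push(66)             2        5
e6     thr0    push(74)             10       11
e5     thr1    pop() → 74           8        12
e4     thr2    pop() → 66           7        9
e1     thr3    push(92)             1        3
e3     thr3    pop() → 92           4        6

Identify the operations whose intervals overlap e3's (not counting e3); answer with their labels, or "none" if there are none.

e2

concurrent with e3 ([4,6]): every op whose interval crosses 4..6
e1 [1,3]: before
e2 [2,5]: concurrent
e4 [7,9]: after
e5 [8,12]: after
e6 [10,11]: after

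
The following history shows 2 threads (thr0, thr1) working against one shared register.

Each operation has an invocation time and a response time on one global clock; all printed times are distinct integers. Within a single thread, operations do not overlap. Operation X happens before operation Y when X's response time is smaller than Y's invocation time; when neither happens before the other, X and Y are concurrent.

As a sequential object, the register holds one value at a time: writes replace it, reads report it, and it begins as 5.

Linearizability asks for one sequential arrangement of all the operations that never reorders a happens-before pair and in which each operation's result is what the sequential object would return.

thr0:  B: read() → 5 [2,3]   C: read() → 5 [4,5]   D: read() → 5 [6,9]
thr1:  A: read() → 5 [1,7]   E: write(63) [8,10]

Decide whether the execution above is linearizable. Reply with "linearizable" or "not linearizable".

linearizable

witness order: A, B, C, D, E
1. A read() → 5, leaving value 5
2. B read() → 5, leaving value 5
3. C read() → 5, leaving value 5
4. D read() → 5, leaving value 5
5. E write(63), leaving value 63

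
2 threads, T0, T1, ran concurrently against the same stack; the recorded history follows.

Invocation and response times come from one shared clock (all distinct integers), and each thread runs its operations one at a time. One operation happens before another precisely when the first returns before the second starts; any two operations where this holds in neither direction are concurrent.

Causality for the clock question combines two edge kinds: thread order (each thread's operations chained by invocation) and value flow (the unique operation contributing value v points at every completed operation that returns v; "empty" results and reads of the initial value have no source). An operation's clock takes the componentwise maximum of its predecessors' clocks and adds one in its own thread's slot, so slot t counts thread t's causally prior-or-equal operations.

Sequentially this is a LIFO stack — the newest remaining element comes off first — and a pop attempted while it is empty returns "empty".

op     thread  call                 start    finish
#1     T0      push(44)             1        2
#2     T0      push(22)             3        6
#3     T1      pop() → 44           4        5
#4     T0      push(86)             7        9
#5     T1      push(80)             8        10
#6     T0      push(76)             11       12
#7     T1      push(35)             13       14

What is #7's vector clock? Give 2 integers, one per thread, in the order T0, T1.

root op #1, invoked 1: fresh clock plus T0's own tick → (1, 0)
from VC(#1)=(1, 0), #3 (invoked 4) maxes components and bumps T1 → (1, 1)
from VC(#1)=(1, 0), #2 (invoked 3) maxes components and bumps T0 → (2, 0)
from VC(#3)=(1, 1), #5 (invoked 8) maxes components and bumps T1 → (1, 2)
from VC(#2)=(2, 0), #4 (invoked 7) maxes components and bumps T0 → (3, 0)
from VC(#5)=(1, 2), #7 (invoked 13) maxes components and bumps T1 → (1, 3)
from VC(#4)=(3, 0), #6 (invoked 11) maxes components and bumps T0 → (4, 0)
target: VC(#7) = (1, 3)

(1, 3)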